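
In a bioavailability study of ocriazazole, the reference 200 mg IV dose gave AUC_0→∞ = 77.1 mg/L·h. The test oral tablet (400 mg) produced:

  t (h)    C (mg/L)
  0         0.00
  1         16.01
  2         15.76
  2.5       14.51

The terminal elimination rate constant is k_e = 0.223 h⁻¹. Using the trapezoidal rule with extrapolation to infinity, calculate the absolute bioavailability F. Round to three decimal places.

Trapezoidal AUC_0→2.5 (oral tablet):
  [0→1]: (0.00+16.01)/2 × 1 = 8.005
  [1→2]: (16.01+15.76)/2 × 1 = 15.885
  [2→2.5]: (15.76+14.51)/2 × 0.5 = 7.5675
  Sum = 31.4575 mg/L·h
Tail: C_last/k_e = 14.51/0.223 = 65.067
AUC_0→∞ (oral tablet) = 31.4575 + 65.067 = 96.5245 mg/L·h
F = (AUC_ev/D_ev)/(AUC_iv/D_iv) = (96.5245/400)/(77.1/200) = 0.24131125/0.3855 = 0.6260

F = 0.626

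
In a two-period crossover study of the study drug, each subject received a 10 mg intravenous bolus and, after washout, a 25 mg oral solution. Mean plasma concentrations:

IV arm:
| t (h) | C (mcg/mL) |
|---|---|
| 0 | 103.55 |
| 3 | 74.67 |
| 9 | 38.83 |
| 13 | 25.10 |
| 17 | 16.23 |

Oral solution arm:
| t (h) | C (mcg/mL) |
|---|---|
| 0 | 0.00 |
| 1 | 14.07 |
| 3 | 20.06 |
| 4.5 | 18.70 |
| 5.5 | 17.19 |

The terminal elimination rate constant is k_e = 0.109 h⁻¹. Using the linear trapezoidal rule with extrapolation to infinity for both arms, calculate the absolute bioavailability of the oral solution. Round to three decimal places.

F = 0.102

Trapezoidal AUC_0→17 (IV):
  [0→3]: (103.55+74.67)/2 × 3 = 267.33
  [3→9]: (74.67+38.83)/2 × 6 = 340.5
  [9→13]: (38.83+25.10)/2 × 4 = 127.86
  [13→17]: (25.10+16.23)/2 × 4 = 82.66
  Sum = 818.35 mcg/mL·h
IV tail: 16.23/0.109 = 148.899; AUC_iv,0→∞ = 818.35 + 148.899 = 967.249 mcg/mL·h
Trapezoidal AUC_0→5.5 (oral solution):
  [0→1]: (0.00+14.07)/2 × 1 = 7.035
  [1→3]: (14.07+20.06)/2 × 2 = 34.13
  [3→4.5]: (20.06+18.70)/2 × 1.5 = 29.07
  [4.5→5.5]: (18.70+17.19)/2 × 1 = 17.945
  Sum = 88.18 mcg/mL·h
oral solution tail: 17.19/0.109 = 157.706; AUC_ev,0→∞ = 88.18 + 157.706 = 245.886 mcg/mL·h
F = (AUC_ev/D_ev)/(AUC_iv/D_iv) = (245.886/25)/(967.249/10) = 9.83544/96.7249 = 0.1017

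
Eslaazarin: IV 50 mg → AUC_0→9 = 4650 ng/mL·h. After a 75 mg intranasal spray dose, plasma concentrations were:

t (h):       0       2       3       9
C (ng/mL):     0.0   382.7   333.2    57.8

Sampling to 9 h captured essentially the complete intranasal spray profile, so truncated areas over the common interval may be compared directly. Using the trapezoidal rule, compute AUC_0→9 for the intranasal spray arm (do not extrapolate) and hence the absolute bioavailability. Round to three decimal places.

Trapezoidal AUC_0→9 (intranasal spray):
  [0→2]: (0.0+382.7)/2 × 2 = 382.7
  [2→3]: (382.7+333.2)/2 × 1 = 357.95
  [3→9]: (333.2+57.8)/2 × 6 = 1173.0
  Sum = 1913.65 ng/mL·h
F = (AUC_ev/D_ev)/(AUC_iv/D_iv) = (1913.65/75)/(4650/50) = 25.5153/93 = 0.2744

F = 0.274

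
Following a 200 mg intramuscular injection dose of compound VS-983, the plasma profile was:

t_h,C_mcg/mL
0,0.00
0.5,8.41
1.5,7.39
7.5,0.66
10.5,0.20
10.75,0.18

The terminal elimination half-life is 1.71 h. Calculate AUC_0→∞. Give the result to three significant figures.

Trapezoidal AUC_0→10.75:
  [0→0.5]: (0.00+8.41)/2 × 0.5 = 2.1025
  [0.5→1.5]: (8.41+7.39)/2 × 1 = 7.9
  [1.5→7.5]: (7.39+0.66)/2 × 6 = 24.15
  [7.5→10.5]: (0.66+0.20)/2 × 3 = 1.29
  [10.5→10.75]: (0.20+0.18)/2 × 0.25 = 0.0475
  Sum = 35.49 mcg/mL·h
k_e = ln2 / t½ = 0.693147 / 1.71 = 0.4053 h^-1
Extrapolated tail: C_last / k_e = 0.18 / 0.4053 = 0.444
AUC_0→∞ = 35.49 + 0.444 = 35.934 mcg/mL·h

AUC = 35.9 mcg/mL·h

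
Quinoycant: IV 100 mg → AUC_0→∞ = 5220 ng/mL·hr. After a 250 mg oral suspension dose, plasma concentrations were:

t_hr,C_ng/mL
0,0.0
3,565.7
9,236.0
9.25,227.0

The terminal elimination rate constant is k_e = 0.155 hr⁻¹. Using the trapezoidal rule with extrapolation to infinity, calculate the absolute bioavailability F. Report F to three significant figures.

F = 0.366

Trapezoidal AUC_0→9.25 (oral suspension):
  [0→3]: (0.0+565.7)/2 × 3 = 848.55
  [3→9]: (565.7+236.0)/2 × 6 = 2405.1
  [9→9.25]: (236.0+227.0)/2 × 0.25 = 57.875
  Sum = 3311.525 ng/mL·hr
Tail: C_last/k_e = 227.0/0.155 = 1464.516
AUC_0→∞ (oral suspension) = 3311.525 + 1464.516 = 4776.041 ng/mL·hr
F = (AUC_ev/D_ev)/(AUC_iv/D_iv) = (4776.041/250)/(5220/100) = 19.104164/52.2 = 0.3660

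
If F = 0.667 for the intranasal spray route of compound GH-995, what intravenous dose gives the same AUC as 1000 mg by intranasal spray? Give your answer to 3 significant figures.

D_iv = 667 mg

Systemic exposure from an extravascular dose = F × D_ev, so the equivalent IV dose is F × D_ev.
D_iv = F × D_ev = 0.667 × 1000 = 667 mg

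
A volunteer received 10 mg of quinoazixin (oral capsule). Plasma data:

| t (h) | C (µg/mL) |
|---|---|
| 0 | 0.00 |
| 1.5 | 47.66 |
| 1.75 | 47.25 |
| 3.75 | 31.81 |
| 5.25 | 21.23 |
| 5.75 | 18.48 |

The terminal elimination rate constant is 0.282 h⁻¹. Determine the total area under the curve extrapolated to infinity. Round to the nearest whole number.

AUC = 242 µg/mL·h

Trapezoidal AUC_0→5.75:
  [0→1.5]: (0.00+47.66)/2 × 1.5 = 35.745
  [1.5→1.75]: (47.66+47.25)/2 × 0.25 = 11.86375
  [1.75→3.75]: (47.25+31.81)/2 × 2 = 79.06
  [3.75→5.25]: (31.81+21.23)/2 × 1.5 = 39.78
  [5.25→5.75]: (21.23+18.48)/2 × 0.5 = 9.9275
  Sum = 176.37625 µg/mL·h
Extrapolated tail: C_last / k_e = 18.48 / 0.282 = 65.532
AUC_0→∞ = 176.37625 + 65.532 = 241.90825 µg/mL·h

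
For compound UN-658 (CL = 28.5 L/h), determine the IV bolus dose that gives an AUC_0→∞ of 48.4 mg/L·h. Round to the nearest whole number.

Dose_iv = CL × AUC_0→∞
     = 28.5 × 48.4 = 1379.4 mg

Dose = 1379 mg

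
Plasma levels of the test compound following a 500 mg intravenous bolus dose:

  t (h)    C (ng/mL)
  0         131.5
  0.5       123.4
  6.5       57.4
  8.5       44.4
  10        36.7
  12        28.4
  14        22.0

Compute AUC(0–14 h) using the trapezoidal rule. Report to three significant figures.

Trapezoidal AUC_0→14:
  [0→0.5]: (131.5+123.4)/2 × 0.5 = 63.725
  [0.5→6.5]: (123.4+57.4)/2 × 6 = 542.4
  [6.5→8.5]: (57.4+44.4)/2 × 2 = 101.8
  [8.5→10]: (44.4+36.7)/2 × 1.5 = 60.825
  [10→12]: (36.7+28.4)/2 × 2 = 65.1
  [12→14]: (28.4+22.0)/2 × 2 = 50.4
  Sum = 884.25 ng/mL·h

AUC = 884 ng/mL·h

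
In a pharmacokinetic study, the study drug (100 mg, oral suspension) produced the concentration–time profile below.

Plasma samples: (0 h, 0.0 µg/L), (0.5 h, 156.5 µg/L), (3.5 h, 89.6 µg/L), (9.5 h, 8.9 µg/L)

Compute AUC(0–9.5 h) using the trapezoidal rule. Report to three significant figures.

AUC = 704 µg/L·h

Trapezoidal AUC_0→9.5:
  [0→0.5]: (0.0+156.5)/2 × 0.5 = 39.125
  [0.5→3.5]: (156.5+89.6)/2 × 3 = 369.15
  [3.5→9.5]: (89.6+8.9)/2 × 6 = 295.5
  Sum = 703.775 µg/L·h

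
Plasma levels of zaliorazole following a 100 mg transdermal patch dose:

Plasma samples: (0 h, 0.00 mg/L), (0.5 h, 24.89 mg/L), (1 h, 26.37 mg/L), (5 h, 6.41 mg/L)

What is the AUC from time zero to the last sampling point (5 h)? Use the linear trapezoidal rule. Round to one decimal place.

AUC = 84.6 mg/L·h

Trapezoidal AUC_0→5:
  [0→0.5]: (0.00+24.89)/2 × 0.5 = 6.2225
  [0.5→1]: (24.89+26.37)/2 × 0.5 = 12.815
  [1→5]: (26.37+6.41)/2 × 4 = 65.56
  Sum = 84.5975 mg/L·h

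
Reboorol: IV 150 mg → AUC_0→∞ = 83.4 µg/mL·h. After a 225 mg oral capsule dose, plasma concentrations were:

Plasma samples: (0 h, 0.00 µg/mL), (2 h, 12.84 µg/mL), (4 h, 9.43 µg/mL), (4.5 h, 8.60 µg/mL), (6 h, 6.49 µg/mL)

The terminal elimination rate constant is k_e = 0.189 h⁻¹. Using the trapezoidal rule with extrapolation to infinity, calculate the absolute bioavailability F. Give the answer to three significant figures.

Trapezoidal AUC_0→6 (oral capsule):
  [0→2]: (0.00+12.84)/2 × 2 = 12.84
  [2→4]: (12.84+9.43)/2 × 2 = 22.27
  [4→4.5]: (9.43+8.60)/2 × 0.5 = 4.5075
  [4.5→6]: (8.60+6.49)/2 × 1.5 = 11.3175
  Sum = 50.935 µg/mL·h
Tail: C_last/k_e = 6.49/0.189 = 34.339
AUC_0→∞ (oral capsule) = 50.935 + 34.339 = 85.274 µg/mL·h
F = (AUC_ev/D_ev)/(AUC_iv/D_iv) = (85.274/225)/(83.4/150) = 0.378996/0.556 = 0.6816

F = 0.682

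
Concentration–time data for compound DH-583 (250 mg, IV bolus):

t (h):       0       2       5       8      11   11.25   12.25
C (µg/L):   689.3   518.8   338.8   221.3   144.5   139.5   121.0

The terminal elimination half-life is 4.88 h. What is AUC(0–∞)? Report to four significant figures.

AUC = 4901 µg/L·h

Trapezoidal AUC_0→12.25:
  [0→2]: (689.3+518.8)/2 × 2 = 1208.1
  [2→5]: (518.8+338.8)/2 × 3 = 1286.4
  [5→8]: (338.8+221.3)/2 × 3 = 840.15
  [8→11]: (221.3+144.5)/2 × 3 = 548.7
  [11→11.25]: (144.5+139.5)/2 × 0.25 = 35.5
  [11.25→12.25]: (139.5+121.0)/2 × 1 = 130.25
  Sum = 4049.1 µg/L·h
k_e = ln2 / t½ = 0.693147 / 4.88 = 0.1420 h^-1
Extrapolated tail: C_last / k_e = 121.0 / 0.142 = 852.113
AUC_0→∞ = 4049.1 + 852.113 = 4901.213 µg/L·h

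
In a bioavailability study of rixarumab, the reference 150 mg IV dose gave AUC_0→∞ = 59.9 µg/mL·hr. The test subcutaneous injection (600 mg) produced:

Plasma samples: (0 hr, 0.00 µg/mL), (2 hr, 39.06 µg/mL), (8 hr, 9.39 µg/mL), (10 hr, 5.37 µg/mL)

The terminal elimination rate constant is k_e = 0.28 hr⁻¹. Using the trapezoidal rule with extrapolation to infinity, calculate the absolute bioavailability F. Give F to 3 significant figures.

F = 0.911

Trapezoidal AUC_0→10 (subcutaneous injection):
  [0→2]: (0.00+39.06)/2 × 2 = 39.06
  [2→8]: (39.06+9.39)/2 × 6 = 145.35
  [8→10]: (9.39+5.37)/2 × 2 = 14.76
  Sum = 199.17 µg/mL·hr
Tail: C_last/k_e = 5.37/0.28 = 19.179
AUC_0→∞ (subcutaneous injection) = 199.17 + 19.179 = 218.349 µg/mL·hr
F = (AUC_ev/D_ev)/(AUC_iv/D_iv) = (218.349/600)/(59.9/150) = 0.363915/0.399333 = 0.9113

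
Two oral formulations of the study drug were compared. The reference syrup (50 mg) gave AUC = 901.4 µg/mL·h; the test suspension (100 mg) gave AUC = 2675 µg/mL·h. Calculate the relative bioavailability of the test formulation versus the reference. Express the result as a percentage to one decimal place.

F_rel = (AUC_test/D_test) / (AUC_ref/D_ref)
      = (2675/100) / (901.4/50)
      = 26.75 / 18.028 = 1.4838 = 148.38%

F_rel = 148.4%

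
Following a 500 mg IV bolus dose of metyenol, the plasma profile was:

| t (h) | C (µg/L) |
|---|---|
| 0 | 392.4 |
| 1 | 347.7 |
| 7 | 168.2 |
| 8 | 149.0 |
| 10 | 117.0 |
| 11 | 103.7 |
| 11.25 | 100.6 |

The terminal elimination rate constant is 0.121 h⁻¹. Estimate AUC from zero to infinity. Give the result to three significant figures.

AUC = 3310 µg/L·h

Trapezoidal AUC_0→11.25:
  [0→1]: (392.4+347.7)/2 × 1 = 370.05
  [1→7]: (347.7+168.2)/2 × 6 = 1547.7
  [7→8]: (168.2+149.0)/2 × 1 = 158.6
  [8→10]: (149.0+117.0)/2 × 2 = 266.0
  [10→11]: (117.0+103.7)/2 × 1 = 110.35
  [11→11.25]: (103.7+100.6)/2 × 0.25 = 25.5375
  Sum = 2478.2375 µg/L·h
Extrapolated tail: C_last / k_e = 100.6 / 0.121 = 831.405
AUC_0→∞ = 2478.2375 + 831.405 = 3309.6425 µg/L·h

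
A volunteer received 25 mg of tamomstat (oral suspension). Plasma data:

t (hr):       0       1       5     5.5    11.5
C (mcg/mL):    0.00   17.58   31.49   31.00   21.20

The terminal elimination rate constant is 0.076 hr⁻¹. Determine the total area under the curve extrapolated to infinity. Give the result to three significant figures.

AUC = 558 mcg/mL·hr

Trapezoidal AUC_0→11.5:
  [0→1]: (0.00+17.58)/2 × 1 = 8.79
  [1→5]: (17.58+31.49)/2 × 4 = 98.14
  [5→5.5]: (31.49+31.00)/2 × 0.5 = 15.6225
  [5.5→11.5]: (31.00+21.20)/2 × 6 = 156.6
  Sum = 279.1525 mcg/mL·hr
Extrapolated tail: C_last / k_e = 21.20 / 0.076 = 278.947
AUC_0→∞ = 279.1525 + 278.947 = 558.0995 mcg/mL·hr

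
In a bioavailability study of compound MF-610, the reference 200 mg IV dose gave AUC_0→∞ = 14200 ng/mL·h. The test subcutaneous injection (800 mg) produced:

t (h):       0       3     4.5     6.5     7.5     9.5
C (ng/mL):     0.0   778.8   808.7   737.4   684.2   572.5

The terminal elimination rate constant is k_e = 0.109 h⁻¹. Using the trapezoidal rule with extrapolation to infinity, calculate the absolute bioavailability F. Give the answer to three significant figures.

F = 0.196

Trapezoidal AUC_0→9.5 (subcutaneous injection):
  [0→3]: (0.0+778.8)/2 × 3 = 1168.2
  [3→4.5]: (778.8+808.7)/2 × 1.5 = 1190.625
  [4.5→6.5]: (808.7+737.4)/2 × 2 = 1546.1
  [6.5→7.5]: (737.4+684.2)/2 × 1 = 710.8
  [7.5→9.5]: (684.2+572.5)/2 × 2 = 1256.7
  Sum = 5872.425 ng/mL·h
Tail: C_last/k_e = 572.5/0.109 = 5252.294
AUC_0→∞ (subcutaneous injection) = 5872.425 + 5252.294 = 11124.719 ng/mL·h
F = (AUC_ev/D_ev)/(AUC_iv/D_iv) = (11124.719/800)/(14200/200) = 13.9059/71 = 0.1959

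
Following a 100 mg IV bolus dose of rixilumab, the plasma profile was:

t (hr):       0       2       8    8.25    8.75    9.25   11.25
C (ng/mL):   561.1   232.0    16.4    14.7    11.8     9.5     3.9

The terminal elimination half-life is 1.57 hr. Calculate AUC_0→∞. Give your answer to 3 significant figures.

Trapezoidal AUC_0→11.25:
  [0→2]: (561.1+232.0)/2 × 2 = 793.1
  [2→8]: (232.0+16.4)/2 × 6 = 745.2
  [8→8.25]: (16.4+14.7)/2 × 0.25 = 3.8875
  [8.25→8.75]: (14.7+11.8)/2 × 0.5 = 6.625
  [8.75→9.25]: (11.8+9.5)/2 × 0.5 = 5.325
  [9.25→11.25]: (9.5+3.9)/2 × 2 = 13.4
  Sum = 1567.5375 ng/mL·hr
k_e = ln2 / t½ = 0.693147 / 1.57 = 0.4415 hr^-1
Extrapolated tail: C_last / k_e = 3.9 / 0.4415 = 8.834
AUC_0→∞ = 1567.5375 + 8.834 = 1576.3715 ng/mL·hr

AUC = 1580 ng/mL·hr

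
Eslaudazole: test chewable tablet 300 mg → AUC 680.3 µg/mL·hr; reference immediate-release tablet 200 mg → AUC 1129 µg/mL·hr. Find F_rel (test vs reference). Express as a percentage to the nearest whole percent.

F_rel = (AUC_test/D_test) / (AUC_ref/D_ref)
      = (680.3/300) / (1129/200)
      = 2.26767 / 5.645 = 0.4017 = 40.17%

F_rel = 40%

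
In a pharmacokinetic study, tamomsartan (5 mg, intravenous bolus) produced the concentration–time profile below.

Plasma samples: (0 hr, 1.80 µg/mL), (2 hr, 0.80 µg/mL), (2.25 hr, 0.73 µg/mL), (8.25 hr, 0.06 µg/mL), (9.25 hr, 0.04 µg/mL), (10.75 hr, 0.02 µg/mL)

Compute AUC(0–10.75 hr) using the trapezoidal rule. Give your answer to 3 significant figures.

Trapezoidal AUC_0→10.75:
  [0→2]: (1.80+0.80)/2 × 2 = 2.6
  [2→2.25]: (0.80+0.73)/2 × 0.25 = 0.19125
  [2.25→8.25]: (0.73+0.06)/2 × 6 = 2.37
  [8.25→9.25]: (0.06+0.04)/2 × 1 = 0.05
  [9.25→10.75]: (0.04+0.02)/2 × 1.5 = 0.045
  Sum = 5.25625 µg/mL·hr

AUC = 5.26 µg/mL·hr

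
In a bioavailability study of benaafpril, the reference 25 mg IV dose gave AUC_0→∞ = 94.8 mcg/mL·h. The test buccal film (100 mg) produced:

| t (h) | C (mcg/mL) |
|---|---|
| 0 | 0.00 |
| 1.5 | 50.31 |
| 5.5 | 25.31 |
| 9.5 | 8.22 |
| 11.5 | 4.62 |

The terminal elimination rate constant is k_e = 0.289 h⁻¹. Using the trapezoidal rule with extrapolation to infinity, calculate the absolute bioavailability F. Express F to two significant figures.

Trapezoidal AUC_0→11.5 (buccal film):
  [0→1.5]: (0.00+50.31)/2 × 1.5 = 37.7325
  [1.5→5.5]: (50.31+25.31)/2 × 4 = 151.24
  [5.5→9.5]: (25.31+8.22)/2 × 4 = 67.06
  [9.5→11.5]: (8.22+4.62)/2 × 2 = 12.84
  Sum = 268.8725 mcg/mL·h
Tail: C_last/k_e = 4.62/0.289 = 15.986
AUC_0→∞ (buccal film) = 268.8725 + 15.986 = 284.8585 mcg/mL·h
F = (AUC_ev/D_ev)/(AUC_iv/D_iv) = (284.8585/100)/(94.8/25) = 2.848585/3.792 = 0.7512

F = 0.75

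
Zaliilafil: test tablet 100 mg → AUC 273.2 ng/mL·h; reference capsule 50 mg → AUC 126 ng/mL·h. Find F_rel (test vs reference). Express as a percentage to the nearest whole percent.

F_rel = 108%

F_rel = (AUC_test/D_test) / (AUC_ref/D_ref)
      = (273.2/100) / (126/50)
      = 2.732 / 2.52 = 1.0841 = 108.41%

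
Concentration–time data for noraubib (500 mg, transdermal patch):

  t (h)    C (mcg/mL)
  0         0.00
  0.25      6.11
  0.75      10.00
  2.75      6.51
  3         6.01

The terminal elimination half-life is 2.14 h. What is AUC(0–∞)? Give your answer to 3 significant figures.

AUC = 41.4 mcg/mL·h

Trapezoidal AUC_0→3:
  [0→0.25]: (0.00+6.11)/2 × 0.25 = 0.76375
  [0.25→0.75]: (6.11+10.00)/2 × 0.5 = 4.0275
  [0.75→2.75]: (10.00+6.51)/2 × 2 = 16.51
  [2.75→3]: (6.51+6.01)/2 × 0.25 = 1.565
  Sum = 22.86625 mcg/mL·h
k_e = ln2 / t½ = 0.693147 / 2.14 = 0.3239 h^-1
Extrapolated tail: C_last / k_e = 6.01 / 0.3239 = 18.555
AUC_0→∞ = 22.86625 + 18.555 = 41.42125 mcg/mL·h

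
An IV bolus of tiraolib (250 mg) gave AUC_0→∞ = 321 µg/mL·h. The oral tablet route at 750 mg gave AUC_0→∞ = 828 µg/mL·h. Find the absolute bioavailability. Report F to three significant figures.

F = (AUC_ev / D_ev) / (AUC_iv / D_iv)
  = (828/750) / (321/250)
  = 1.104 / 1.284 = 0.8598

F = 0.860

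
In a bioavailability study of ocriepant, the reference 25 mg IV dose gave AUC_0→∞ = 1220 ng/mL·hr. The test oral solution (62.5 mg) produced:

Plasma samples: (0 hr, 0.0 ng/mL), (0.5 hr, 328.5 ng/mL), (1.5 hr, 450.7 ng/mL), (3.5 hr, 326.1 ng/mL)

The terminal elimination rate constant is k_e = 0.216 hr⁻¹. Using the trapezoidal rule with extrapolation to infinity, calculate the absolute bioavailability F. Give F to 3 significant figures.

F = 0.904

Trapezoidal AUC_0→3.5 (oral solution):
  [0→0.5]: (0.0+328.5)/2 × 0.5 = 82.125
  [0.5→1.5]: (328.5+450.7)/2 × 1 = 389.6
  [1.5→3.5]: (450.7+326.1)/2 × 2 = 776.8
  Sum = 1248.525 ng/mL·hr
Tail: C_last/k_e = 326.1/0.216 = 1509.722
AUC_0→∞ (oral solution) = 1248.525 + 1509.722 = 2758.247 ng/mL·hr
F = (AUC_ev/D_ev)/(AUC_iv/D_iv) = (2758.247/62.5)/(1220/25) = 44.131952/48.8 = 0.9043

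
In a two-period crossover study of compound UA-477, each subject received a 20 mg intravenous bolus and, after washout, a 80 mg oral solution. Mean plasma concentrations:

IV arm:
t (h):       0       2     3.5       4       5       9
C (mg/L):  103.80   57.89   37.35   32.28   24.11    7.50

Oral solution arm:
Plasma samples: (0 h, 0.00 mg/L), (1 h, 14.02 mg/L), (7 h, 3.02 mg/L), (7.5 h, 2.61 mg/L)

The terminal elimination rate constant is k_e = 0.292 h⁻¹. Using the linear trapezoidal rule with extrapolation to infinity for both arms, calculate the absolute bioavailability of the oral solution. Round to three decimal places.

Trapezoidal AUC_0→9 (IV):
  [0→2]: (103.80+57.89)/2 × 2 = 161.69
  [2→3.5]: (57.89+37.35)/2 × 1.5 = 71.43
  [3.5→4]: (37.35+32.28)/2 × 0.5 = 17.4075
  [4→5]: (32.28+24.11)/2 × 1 = 28.195
  [5→9]: (24.11+7.50)/2 × 4 = 63.22
  Sum = 341.9425 mg/L·h
IV tail: 7.50/0.292 = 25.685; AUC_iv,0→∞ = 341.9425 + 25.685 = 367.6275 mg/L·h
Trapezoidal AUC_0→7.5 (oral solution):
  [0→1]: (0.00+14.02)/2 × 1 = 7.01
  [1→7]: (14.02+3.02)/2 × 6 = 51.12
  [7→7.5]: (3.02+2.61)/2 × 0.5 = 1.4075
  Sum = 59.5375 mg/L·h
oral solution tail: 2.61/0.292 = 8.938; AUC_ev,0→∞ = 59.5375 + 8.938 = 68.4755 mg/L·h
F = (AUC_ev/D_ev)/(AUC_iv/D_iv) = (68.4755/80)/(367.6275/20) = 0.85594375/18.381375 = 0.0466

F = 0.047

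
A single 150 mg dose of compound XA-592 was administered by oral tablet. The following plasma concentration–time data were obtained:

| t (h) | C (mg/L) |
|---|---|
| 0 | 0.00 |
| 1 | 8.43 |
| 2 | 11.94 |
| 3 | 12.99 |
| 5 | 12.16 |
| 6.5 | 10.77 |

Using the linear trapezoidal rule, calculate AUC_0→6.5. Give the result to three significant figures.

Trapezoidal AUC_0→6.5:
  [0→1]: (0.00+8.43)/2 × 1 = 4.215
  [1→2]: (8.43+11.94)/2 × 1 = 10.185
  [2→3]: (11.94+12.99)/2 × 1 = 12.465
  [3→5]: (12.99+12.16)/2 × 2 = 25.15
  [5→6.5]: (12.16+10.77)/2 × 1.5 = 17.1975
  Sum = 69.2125 mg/L·h

AUC = 69.2 mg/L·h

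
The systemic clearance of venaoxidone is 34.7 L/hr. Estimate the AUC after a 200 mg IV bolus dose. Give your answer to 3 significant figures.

AUC = 5.76 mg/L·hr

AUC_0→∞ = Dose_iv / CL
        = 200 / 34.7 = 5.76369 mg/L·hr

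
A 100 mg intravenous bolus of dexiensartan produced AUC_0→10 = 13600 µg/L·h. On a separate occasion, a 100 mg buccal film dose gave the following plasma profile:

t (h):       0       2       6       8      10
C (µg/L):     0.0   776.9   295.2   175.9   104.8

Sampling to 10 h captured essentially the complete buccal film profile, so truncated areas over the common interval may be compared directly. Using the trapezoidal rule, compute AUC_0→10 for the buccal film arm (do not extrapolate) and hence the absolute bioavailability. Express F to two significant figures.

F = 0.27

Trapezoidal AUC_0→10 (buccal film):
  [0→2]: (0.0+776.9)/2 × 2 = 776.9
  [2→6]: (776.9+295.2)/2 × 4 = 2144.2
  [6→8]: (295.2+175.9)/2 × 2 = 471.1
  [8→10]: (175.9+104.8)/2 × 2 = 280.7
  Sum = 3672.9 µg/L·h
F = (AUC_ev/D_ev)/(AUC_iv/D_iv) = (3672.9/100)/(13600/100) = 36.729/136 = 0.2701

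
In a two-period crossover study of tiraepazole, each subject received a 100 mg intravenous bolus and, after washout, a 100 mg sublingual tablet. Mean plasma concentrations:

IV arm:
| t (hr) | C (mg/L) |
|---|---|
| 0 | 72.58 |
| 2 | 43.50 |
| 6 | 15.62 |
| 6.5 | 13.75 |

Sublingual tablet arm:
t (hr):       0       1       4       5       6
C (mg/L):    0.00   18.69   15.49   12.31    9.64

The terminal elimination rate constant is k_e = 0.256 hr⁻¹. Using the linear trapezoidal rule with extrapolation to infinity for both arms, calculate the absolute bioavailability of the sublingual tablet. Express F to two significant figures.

F = 0.42

Trapezoidal AUC_0→6.5 (IV):
  [0→2]: (72.58+43.50)/2 × 2 = 116.08
  [2→6]: (43.50+15.62)/2 × 4 = 118.24
  [6→6.5]: (15.62+13.75)/2 × 0.5 = 7.3425
  Sum = 241.6625 mg/L·hr
IV tail: 13.75/0.256 = 53.711; AUC_iv,0→∞ = 241.6625 + 53.711 = 295.3735 mg/L·hr
Trapezoidal AUC_0→6 (sublingual tablet):
  [0→1]: (0.00+18.69)/2 × 1 = 9.345
  [1→4]: (18.69+15.49)/2 × 3 = 51.27
  [4→5]: (15.49+12.31)/2 × 1 = 13.9
  [5→6]: (12.31+9.64)/2 × 1 = 10.975
  Sum = 85.49 mg/L·hr
sublingual tablet tail: 9.64/0.256 = 37.656; AUC_ev,0→∞ = 85.49 + 37.656 = 123.146 mg/L·hr
F = (AUC_ev/D_ev)/(AUC_iv/D_iv) = (123.146/100)/(295.3735/100) = 1.23146/2.953735 = 0.4169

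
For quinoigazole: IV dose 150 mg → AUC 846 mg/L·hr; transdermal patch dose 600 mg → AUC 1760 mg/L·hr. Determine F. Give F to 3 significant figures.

F = 0.520

F = (AUC_ev / D_ev) / (AUC_iv / D_iv)
  = (1760/600) / (846/150)
  = 2.93333 / 5.64 = 0.5201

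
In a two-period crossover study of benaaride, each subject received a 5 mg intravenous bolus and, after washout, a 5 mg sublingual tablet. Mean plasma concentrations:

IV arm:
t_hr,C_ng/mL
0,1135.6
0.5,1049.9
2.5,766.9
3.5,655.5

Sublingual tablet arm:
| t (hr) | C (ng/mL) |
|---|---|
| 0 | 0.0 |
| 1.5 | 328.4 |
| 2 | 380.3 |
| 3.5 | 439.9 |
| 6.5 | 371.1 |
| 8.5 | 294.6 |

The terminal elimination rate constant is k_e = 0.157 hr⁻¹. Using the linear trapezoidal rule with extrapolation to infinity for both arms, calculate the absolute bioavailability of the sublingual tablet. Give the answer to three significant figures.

F = 0.662

Trapezoidal AUC_0→3.5 (IV):
  [0→0.5]: (1135.6+1049.9)/2 × 0.5 = 546.375
  [0.5→2.5]: (1049.9+766.9)/2 × 2 = 1816.8
  [2.5→3.5]: (766.9+655.5)/2 × 1 = 711.2
  Sum = 3074.375 ng/mL·hr
IV tail: 655.5/0.157 = 4175.159; AUC_iv,0→∞ = 3074.375 + 4175.159 = 7249.534 ng/mL·hr
Trapezoidal AUC_0→8.5 (sublingual tablet):
  [0→1.5]: (0.0+328.4)/2 × 1.5 = 246.3
  [1.5→2]: (328.4+380.3)/2 × 0.5 = 177.175
  [2→3.5]: (380.3+439.9)/2 × 1.5 = 615.15
  [3.5→6.5]: (439.9+371.1)/2 × 3 = 1216.5
  [6.5→8.5]: (371.1+294.6)/2 × 2 = 665.7
  Sum = 2920.825 ng/mL·hr
sublingual tablet tail: 294.6/0.157 = 1876.433; AUC_ev,0→∞ = 2920.825 + 1876.433 = 4797.258 ng/mL·hr
F = (AUC_ev/D_ev)/(AUC_iv/D_iv) = (4797.258/5)/(7249.534/5) = 959.4516/1449.9068 = 0.6617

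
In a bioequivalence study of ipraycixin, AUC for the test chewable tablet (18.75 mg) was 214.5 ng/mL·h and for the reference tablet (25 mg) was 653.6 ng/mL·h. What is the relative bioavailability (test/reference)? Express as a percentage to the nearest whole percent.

F_rel = 44%

F_rel = (AUC_test/D_test) / (AUC_ref/D_ref)
      = (214.5/18.75) / (653.6/25)
      = 11.44 / 26.144 = 0.4376 = 43.76%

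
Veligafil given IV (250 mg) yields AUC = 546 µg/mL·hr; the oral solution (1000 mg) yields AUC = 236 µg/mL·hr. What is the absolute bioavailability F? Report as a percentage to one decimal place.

F = (AUC_ev / D_ev) / (AUC_iv / D_iv)
  = (236/1000) / (546/250)
  = 0.236 / 2.184 = 0.1081
  = 10.81%

F = 10.8%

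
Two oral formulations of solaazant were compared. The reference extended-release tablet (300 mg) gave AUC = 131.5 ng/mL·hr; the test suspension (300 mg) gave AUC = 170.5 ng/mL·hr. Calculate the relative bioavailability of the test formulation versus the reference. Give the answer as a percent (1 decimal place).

F_rel = 129.7%

F_rel = (AUC_test/D_test) / (AUC_ref/D_ref)
      = (170.5/300) / (131.5/300)
      = 0.568333 / 0.438333 = 1.2966 = 129.66%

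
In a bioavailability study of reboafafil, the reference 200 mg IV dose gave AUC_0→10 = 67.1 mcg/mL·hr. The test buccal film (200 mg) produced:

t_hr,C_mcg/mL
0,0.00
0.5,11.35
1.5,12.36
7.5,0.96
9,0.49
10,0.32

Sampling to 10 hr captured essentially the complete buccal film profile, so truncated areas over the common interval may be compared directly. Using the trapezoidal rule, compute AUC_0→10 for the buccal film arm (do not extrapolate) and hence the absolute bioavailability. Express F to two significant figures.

Trapezoidal AUC_0→10 (buccal film):
  [0→0.5]: (0.00+11.35)/2 × 0.5 = 2.8375
  [0.5→1.5]: (11.35+12.36)/2 × 1 = 11.855
  [1.5→7.5]: (12.36+0.96)/2 × 6 = 39.96
  [7.5→9]: (0.96+0.49)/2 × 1.5 = 1.0875
  [9→10]: (0.49+0.32)/2 × 1 = 0.405
  Sum = 56.145 mcg/mL·hr
F = (AUC_ev/D_ev)/(AUC_iv/D_iv) = (56.145/200)/(67.1/200) = 0.280725/0.3355 = 0.8367

F = 0.84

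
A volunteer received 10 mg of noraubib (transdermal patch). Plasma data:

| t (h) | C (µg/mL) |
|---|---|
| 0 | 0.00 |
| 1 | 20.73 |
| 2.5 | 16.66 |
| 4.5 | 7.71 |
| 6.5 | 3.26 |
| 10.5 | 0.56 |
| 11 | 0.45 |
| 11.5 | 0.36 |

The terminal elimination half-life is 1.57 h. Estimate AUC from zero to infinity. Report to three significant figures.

Trapezoidal AUC_0→11.5:
  [0→1]: (0.00+20.73)/2 × 1 = 10.365
  [1→2.5]: (20.73+16.66)/2 × 1.5 = 28.0425
  [2.5→4.5]: (16.66+7.71)/2 × 2 = 24.37
  [4.5→6.5]: (7.71+3.26)/2 × 2 = 10.97
  [6.5→10.5]: (3.26+0.56)/2 × 4 = 7.64
  [10.5→11]: (0.56+0.45)/2 × 0.5 = 0.2525
  [11→11.5]: (0.45+0.36)/2 × 0.5 = 0.2025
  Sum = 81.8425 µg/mL·h
k_e = ln2 / t½ = 0.693147 / 1.57 = 0.4415 h^-1
Extrapolated tail: C_last / k_e = 0.36 / 0.4415 = 0.815
AUC_0→∞ = 81.8425 + 0.815 = 82.6575 µg/mL·h

AUC = 82.7 µg/mL·h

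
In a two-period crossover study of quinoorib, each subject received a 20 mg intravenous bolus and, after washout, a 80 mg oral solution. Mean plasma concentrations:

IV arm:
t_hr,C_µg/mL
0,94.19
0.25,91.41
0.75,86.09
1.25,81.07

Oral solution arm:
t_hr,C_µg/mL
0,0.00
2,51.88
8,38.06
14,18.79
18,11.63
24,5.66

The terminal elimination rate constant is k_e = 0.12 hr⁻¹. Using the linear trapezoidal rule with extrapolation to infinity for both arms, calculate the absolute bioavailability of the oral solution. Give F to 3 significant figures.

F = 0.208

Trapezoidal AUC_0→1.25 (IV):
  [0→0.25]: (94.19+91.41)/2 × 0.25 = 23.2
  [0.25→0.75]: (91.41+86.09)/2 × 0.5 = 44.375
  [0.75→1.25]: (86.09+81.07)/2 × 0.5 = 41.79
  Sum = 109.365 µg/mL·hr
IV tail: 81.07/0.12 = 675.583; AUC_iv,0→∞ = 109.365 + 675.583 = 784.948 µg/mL·hr
Trapezoidal AUC_0→24 (oral solution):
  [0→2]: (0.00+51.88)/2 × 2 = 51.88
  [2→8]: (51.88+38.06)/2 × 6 = 269.82
  [8→14]: (38.06+18.79)/2 × 6 = 170.55
  [14→18]: (18.79+11.63)/2 × 4 = 60.84
  [18→24]: (11.63+5.66)/2 × 6 = 51.87
  Sum = 604.96 µg/mL·hr
oral solution tail: 5.66/0.12 = 47.167; AUC_ev,0→∞ = 604.96 + 47.167 = 652.127 µg/mL·hr
F = (AUC_ev/D_ev)/(AUC_iv/D_iv) = (652.127/80)/(784.948/20) = 8.1515875/39.2474 = 0.2077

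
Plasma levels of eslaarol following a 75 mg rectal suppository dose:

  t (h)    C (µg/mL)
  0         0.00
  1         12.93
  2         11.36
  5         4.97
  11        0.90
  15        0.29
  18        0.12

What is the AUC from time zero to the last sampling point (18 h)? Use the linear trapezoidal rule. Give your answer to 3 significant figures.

Trapezoidal AUC_0→18:
  [0→1]: (0.00+12.93)/2 × 1 = 6.465
  [1→2]: (12.93+11.36)/2 × 1 = 12.145
  [2→5]: (11.36+4.97)/2 × 3 = 24.495
  [5→11]: (4.97+0.90)/2 × 6 = 17.61
  [11→15]: (0.90+0.29)/2 × 4 = 2.38
  [15→18]: (0.29+0.12)/2 × 3 = 0.615
  Sum = 63.71 µg/mL·h

AUC = 63.7 µg/mL·h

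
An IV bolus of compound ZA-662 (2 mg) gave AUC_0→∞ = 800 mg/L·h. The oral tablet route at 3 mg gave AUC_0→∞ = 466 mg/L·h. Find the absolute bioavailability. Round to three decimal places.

F = 0.388

F = (AUC_ev / D_ev) / (AUC_iv / D_iv)
  = (466/3) / (800/2)
  = 155.333 / 400 = 0.3883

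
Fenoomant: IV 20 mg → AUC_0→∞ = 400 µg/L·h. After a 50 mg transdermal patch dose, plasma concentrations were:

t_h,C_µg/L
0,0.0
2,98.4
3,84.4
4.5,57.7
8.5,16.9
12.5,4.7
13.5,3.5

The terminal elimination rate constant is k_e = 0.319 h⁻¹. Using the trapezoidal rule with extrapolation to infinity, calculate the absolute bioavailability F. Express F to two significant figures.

F = 0.50

Trapezoidal AUC_0→13.5 (transdermal patch):
  [0→2]: (0.0+98.4)/2 × 2 = 98.4
  [2→3]: (98.4+84.4)/2 × 1 = 91.4
  [3→4.5]: (84.4+57.7)/2 × 1.5 = 106.575
  [4.5→8.5]: (57.7+16.9)/2 × 4 = 149.2
  [8.5→12.5]: (16.9+4.7)/2 × 4 = 43.2
  [12.5→13.5]: (4.7+3.5)/2 × 1 = 4.1
  Sum = 492.875 µg/L·h
Tail: C_last/k_e = 3.5/0.319 = 10.972
AUC_0→∞ (transdermal patch) = 492.875 + 10.972 = 503.847 µg/L·h
F = (AUC_ev/D_ev)/(AUC_iv/D_iv) = (503.847/50)/(400/20) = 10.07694/20 = 0.5038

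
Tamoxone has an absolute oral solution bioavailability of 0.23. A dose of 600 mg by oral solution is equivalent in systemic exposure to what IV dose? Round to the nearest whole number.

Systemic exposure from an extravascular dose = F × D_ev, so the equivalent IV dose is F × D_ev.
D_iv = F × D_ev = 0.23 × 600 = 138 mg

D_iv = 138 mg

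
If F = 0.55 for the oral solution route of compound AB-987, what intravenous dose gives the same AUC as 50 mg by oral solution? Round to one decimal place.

D_iv = 27.5 mg

Systemic exposure from an extravascular dose = F × D_ev, so the equivalent IV dose is F × D_ev.
D_iv = F × D_ev = 0.55 × 50 = 27.5 mg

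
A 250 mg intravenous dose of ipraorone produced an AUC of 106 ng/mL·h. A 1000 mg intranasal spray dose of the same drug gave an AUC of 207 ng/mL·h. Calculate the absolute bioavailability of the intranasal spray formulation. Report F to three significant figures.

F = 0.488

F = (AUC_ev / D_ev) / (AUC_iv / D_iv)
  = (207/1000) / (106/250)
  = 0.207 / 0.424 = 0.4882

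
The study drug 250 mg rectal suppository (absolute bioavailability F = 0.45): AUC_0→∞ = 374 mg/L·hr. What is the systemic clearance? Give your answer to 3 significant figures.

CL = 0.301 L/hr

CL = F × Dose / AUC_0→∞
   = 0.45 × 250 / 374 = 0.300802 L/hr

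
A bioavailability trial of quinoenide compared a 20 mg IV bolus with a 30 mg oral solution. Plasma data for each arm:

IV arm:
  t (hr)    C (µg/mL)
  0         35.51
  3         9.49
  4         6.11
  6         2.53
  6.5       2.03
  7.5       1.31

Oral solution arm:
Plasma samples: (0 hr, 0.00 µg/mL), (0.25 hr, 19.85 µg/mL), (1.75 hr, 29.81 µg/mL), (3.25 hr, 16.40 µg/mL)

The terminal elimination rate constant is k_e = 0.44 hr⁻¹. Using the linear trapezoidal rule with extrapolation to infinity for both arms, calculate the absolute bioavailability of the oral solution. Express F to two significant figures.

Trapezoidal AUC_0→7.5 (IV):
  [0→3]: (35.51+9.49)/2 × 3 = 67.5
  [3→4]: (9.49+6.11)/2 × 1 = 7.8
  [4→6]: (6.11+2.53)/2 × 2 = 8.64
  [6→6.5]: (2.53+2.03)/2 × 0.5 = 1.14
  [6.5→7.5]: (2.03+1.31)/2 × 1 = 1.67
  Sum = 86.75 µg/mL·hr
IV tail: 1.31/0.44 = 2.977; AUC_iv,0→∞ = 86.75 + 2.977 = 89.727 µg/mL·hr
Trapezoidal AUC_0→3.25 (oral solution):
  [0→0.25]: (0.00+19.85)/2 × 0.25 = 2.48125
  [0.25→1.75]: (19.85+29.81)/2 × 1.5 = 37.245
  [1.75→3.25]: (29.81+16.40)/2 × 1.5 = 34.6575
  Sum = 74.38375 µg/mL·hr
oral solution tail: 16.40/0.44 = 37.273; AUC_ev,0→∞ = 74.38375 + 37.273 = 111.65675 µg/mL·hr
F = (AUC_ev/D_ev)/(AUC_iv/D_iv) = (111.65675/30)/(89.727/20) = 3.72189/4.48635 = 0.8296

F = 0.83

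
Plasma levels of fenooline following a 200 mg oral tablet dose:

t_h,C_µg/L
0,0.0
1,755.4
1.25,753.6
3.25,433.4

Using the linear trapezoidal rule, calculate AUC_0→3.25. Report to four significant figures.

Trapezoidal AUC_0→3.25:
  [0→1]: (0.0+755.4)/2 × 1 = 377.7
  [1→1.25]: (755.4+753.6)/2 × 0.25 = 188.625
  [1.25→3.25]: (753.6+433.4)/2 × 2 = 1187.0
  Sum = 1753.325 µg/L·h

AUC = 1753 µg/L·h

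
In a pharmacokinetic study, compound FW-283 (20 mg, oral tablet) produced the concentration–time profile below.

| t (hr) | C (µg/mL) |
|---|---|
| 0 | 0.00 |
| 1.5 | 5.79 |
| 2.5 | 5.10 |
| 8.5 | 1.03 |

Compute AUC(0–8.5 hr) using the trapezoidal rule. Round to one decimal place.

AUC = 28.2 µg/mL·hr

Trapezoidal AUC_0→8.5:
  [0→1.5]: (0.00+5.79)/2 × 1.5 = 4.3425
  [1.5→2.5]: (5.79+5.10)/2 × 1 = 5.445
  [2.5→8.5]: (5.10+1.03)/2 × 6 = 18.39
  Sum = 28.1775 µg/mL·hr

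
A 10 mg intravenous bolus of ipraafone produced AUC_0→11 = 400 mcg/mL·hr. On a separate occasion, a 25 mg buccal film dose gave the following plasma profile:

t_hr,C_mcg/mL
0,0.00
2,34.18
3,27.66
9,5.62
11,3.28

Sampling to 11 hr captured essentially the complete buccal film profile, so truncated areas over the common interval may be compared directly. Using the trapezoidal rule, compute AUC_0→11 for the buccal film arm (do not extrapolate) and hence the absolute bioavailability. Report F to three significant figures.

F = 0.174

Trapezoidal AUC_0→11 (buccal film):
  [0→2]: (0.00+34.18)/2 × 2 = 34.18
  [2→3]: (34.18+27.66)/2 × 1 = 30.92
  [3→9]: (27.66+5.62)/2 × 6 = 99.84
  [9→11]: (5.62+3.28)/2 × 2 = 8.9
  Sum = 173.84 mcg/mL·hr
F = (AUC_ev/D_ev)/(AUC_iv/D_iv) = (173.84/25)/(400/10) = 6.9536/40 = 0.1738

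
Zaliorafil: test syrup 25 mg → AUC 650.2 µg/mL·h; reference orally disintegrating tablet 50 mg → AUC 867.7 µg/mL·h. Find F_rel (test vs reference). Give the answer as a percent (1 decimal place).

F_rel = 149.9%

F_rel = (AUC_test/D_test) / (AUC_ref/D_ref)
      = (650.2/25) / (867.7/50)
      = 26.008 / 17.354 = 1.4987 = 149.87%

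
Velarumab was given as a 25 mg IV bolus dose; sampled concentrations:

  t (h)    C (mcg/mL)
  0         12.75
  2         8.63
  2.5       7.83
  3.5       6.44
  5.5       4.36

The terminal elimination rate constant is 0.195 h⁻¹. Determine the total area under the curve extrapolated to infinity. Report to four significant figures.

AUC = 65.79 mcg/mL·h

Trapezoidal AUC_0→5.5:
  [0→2]: (12.75+8.63)/2 × 2 = 21.38
  [2→2.5]: (8.63+7.83)/2 × 0.5 = 4.115
  [2.5→3.5]: (7.83+6.44)/2 × 1 = 7.135
  [3.5→5.5]: (6.44+4.36)/2 × 2 = 10.8
  Sum = 43.43 mcg/mL·h
Extrapolated tail: C_last / k_e = 4.36 / 0.195 = 22.359
AUC_0→∞ = 43.43 + 22.359 = 65.789 mcg/mL·h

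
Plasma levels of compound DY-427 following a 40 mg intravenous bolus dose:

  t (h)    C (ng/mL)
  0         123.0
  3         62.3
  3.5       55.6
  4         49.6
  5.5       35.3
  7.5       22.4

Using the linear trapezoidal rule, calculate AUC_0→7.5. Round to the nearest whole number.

Trapezoidal AUC_0→7.5:
  [0→3]: (123.0+62.3)/2 × 3 = 277.95
  [3→3.5]: (62.3+55.6)/2 × 0.5 = 29.475
  [3.5→4]: (55.6+49.6)/2 × 0.5 = 26.3
  [4→5.5]: (49.6+35.3)/2 × 1.5 = 63.675
  [5.5→7.5]: (35.3+22.4)/2 × 2 = 57.7
  Sum = 455.1 ng/mL·h

AUC = 455 ng/mL·h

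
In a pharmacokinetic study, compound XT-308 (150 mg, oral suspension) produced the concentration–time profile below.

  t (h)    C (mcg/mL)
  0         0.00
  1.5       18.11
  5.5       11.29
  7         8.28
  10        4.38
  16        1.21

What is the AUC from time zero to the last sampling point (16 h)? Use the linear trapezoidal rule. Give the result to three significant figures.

AUC = 123 mcg/mL·h

Trapezoidal AUC_0→16:
  [0→1.5]: (0.00+18.11)/2 × 1.5 = 13.5825
  [1.5→5.5]: (18.11+11.29)/2 × 4 = 58.8
  [5.5→7]: (11.29+8.28)/2 × 1.5 = 14.6775
  [7→10]: (8.28+4.38)/2 × 3 = 18.99
  [10→16]: (4.38+1.21)/2 × 6 = 16.77
  Sum = 122.82 mcg/mL·h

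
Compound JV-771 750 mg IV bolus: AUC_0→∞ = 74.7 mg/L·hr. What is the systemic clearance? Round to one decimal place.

CL = 10.0 L/hr

CL = Dose_iv / AUC_0→∞
   = 750 / 74.7 = 10.0402 L/hr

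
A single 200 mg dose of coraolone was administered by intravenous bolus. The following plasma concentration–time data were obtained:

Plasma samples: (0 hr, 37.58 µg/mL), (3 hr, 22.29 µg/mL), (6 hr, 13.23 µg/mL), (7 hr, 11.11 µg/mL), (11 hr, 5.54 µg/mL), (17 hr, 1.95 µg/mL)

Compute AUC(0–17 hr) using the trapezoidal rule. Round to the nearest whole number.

AUC = 211 µg/mL·hr

Trapezoidal AUC_0→17:
  [0→3]: (37.58+22.29)/2 × 3 = 89.805
  [3→6]: (22.29+13.23)/2 × 3 = 53.28
  [6→7]: (13.23+11.11)/2 × 1 = 12.17
  [7→11]: (11.11+5.54)/2 × 4 = 33.3
  [11→17]: (5.54+1.95)/2 × 6 = 22.47
  Sum = 211.025 µg/mL·hr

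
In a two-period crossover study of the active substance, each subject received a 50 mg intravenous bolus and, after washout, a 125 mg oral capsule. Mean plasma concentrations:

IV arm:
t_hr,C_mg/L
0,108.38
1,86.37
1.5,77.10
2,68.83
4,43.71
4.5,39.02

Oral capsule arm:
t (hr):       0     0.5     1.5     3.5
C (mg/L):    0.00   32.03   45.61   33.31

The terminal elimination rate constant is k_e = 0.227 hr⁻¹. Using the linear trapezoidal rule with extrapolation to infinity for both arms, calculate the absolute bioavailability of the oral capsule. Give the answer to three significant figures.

Trapezoidal AUC_0→4.5 (IV):
  [0→1]: (108.38+86.37)/2 × 1 = 97.375
  [1→1.5]: (86.37+77.10)/2 × 0.5 = 40.8675
  [1.5→2]: (77.10+68.83)/2 × 0.5 = 36.4825
  [2→4]: (68.83+43.71)/2 × 2 = 112.54
  [4→4.5]: (43.71+39.02)/2 × 0.5 = 20.6825
  Sum = 307.9475 mg/L·hr
IV tail: 39.02/0.227 = 171.894; AUC_iv,0→∞ = 307.9475 + 171.894 = 479.8415 mg/L·hr
Trapezoidal AUC_0→3.5 (oral capsule):
  [0→0.5]: (0.00+32.03)/2 × 0.5 = 8.0075
  [0.5→1.5]: (32.03+45.61)/2 × 1 = 38.82
  [1.5→3.5]: (45.61+33.31)/2 × 2 = 78.92
  Sum = 125.7475 mg/L·hr
oral capsule tail: 33.31/0.227 = 146.740; AUC_ev,0→∞ = 125.7475 + 146.740 = 272.4875 mg/L·hr
F = (AUC_ev/D_ev)/(AUC_iv/D_iv) = (272.4875/125)/(479.8415/50) = 2.1799/9.59683 = 0.2271

F = 0.227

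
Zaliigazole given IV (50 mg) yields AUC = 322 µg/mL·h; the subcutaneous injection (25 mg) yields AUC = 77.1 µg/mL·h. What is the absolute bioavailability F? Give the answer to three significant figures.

F = (AUC_ev / D_ev) / (AUC_iv / D_iv)
  = (77.1/25) / (322/50)
  = 3.084 / 6.44 = 0.4789

F = 0.479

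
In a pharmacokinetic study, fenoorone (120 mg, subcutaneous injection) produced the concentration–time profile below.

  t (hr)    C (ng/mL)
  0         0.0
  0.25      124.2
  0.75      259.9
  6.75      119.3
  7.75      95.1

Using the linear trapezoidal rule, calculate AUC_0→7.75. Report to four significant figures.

AUC = 1356 ng/mL·hr

Trapezoidal AUC_0→7.75:
  [0→0.25]: (0.0+124.2)/2 × 0.25 = 15.525
  [0.25→0.75]: (124.2+259.9)/2 × 0.5 = 96.025
  [0.75→6.75]: (259.9+119.3)/2 × 6 = 1137.6
  [6.75→7.75]: (119.3+95.1)/2 × 1 = 107.2
  Sum = 1356.35 ng/mL·hr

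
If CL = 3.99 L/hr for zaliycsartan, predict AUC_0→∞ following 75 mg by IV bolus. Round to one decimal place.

AUC_0→∞ = Dose_iv / CL
        = 75 / 3.99 = 18.797 mg/L·hr

AUC = 18.8 mg/L·hr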